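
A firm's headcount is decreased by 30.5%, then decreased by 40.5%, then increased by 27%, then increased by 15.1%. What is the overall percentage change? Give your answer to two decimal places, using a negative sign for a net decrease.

-39.55%

The combined multiplier is 0.695 × 0.595 × 1.27 × 1.151 = 0.60447843925.
That corresponds to a decrease of 39.55%.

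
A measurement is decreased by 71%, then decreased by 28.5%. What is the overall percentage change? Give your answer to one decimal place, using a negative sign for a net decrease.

The combined multiplier is 0.29 × 0.715 = 0.20735.
That corresponds to a decrease of 79.3%.

-79.3%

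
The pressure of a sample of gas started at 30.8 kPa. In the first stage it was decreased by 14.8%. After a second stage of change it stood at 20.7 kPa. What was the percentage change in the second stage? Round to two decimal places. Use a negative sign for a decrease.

-21.12%

After the first stage: 30.8 × 0.852 = 26.2416.
Second-stage multiplier: 20.7 ÷ 26.2416 ≈ 0.788824.
That is a change of -21.12%.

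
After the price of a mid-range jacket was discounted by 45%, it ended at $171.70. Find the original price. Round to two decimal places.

The overall multiplier applied was 0.55.
So the original price was $171.70 ÷ 0.55 ≈ $312.18.

$312.18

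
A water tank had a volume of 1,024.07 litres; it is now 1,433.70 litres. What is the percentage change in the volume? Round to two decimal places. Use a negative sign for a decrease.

Change: 1,433.70 − 1,024.07 = 409.63.
Relative to the original: 409.63 ÷ 1,024.07 ≈ 40.00%.

40.00%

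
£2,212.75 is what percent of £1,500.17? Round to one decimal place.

£2,212.75 ÷ £1,500.17 ≈ 147.5%.

147.5%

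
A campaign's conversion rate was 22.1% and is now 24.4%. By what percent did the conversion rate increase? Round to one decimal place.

The change is 24.4 − 22.1 = 2.3 percentage points.
Relative to the original 22.1%, that is 2.3 ÷ 22.1 ≈ 10.4%.
So the conversion rate rose by 10.4%.

10.4%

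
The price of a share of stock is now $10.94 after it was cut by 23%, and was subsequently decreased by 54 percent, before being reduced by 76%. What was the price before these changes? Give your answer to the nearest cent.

$128.69

The overall multiplier applied was 0.77 × 0.46 × 0.24 = 0.085008.
So the original price was $10.94 ÷ 0.085008 ≈ $128.69.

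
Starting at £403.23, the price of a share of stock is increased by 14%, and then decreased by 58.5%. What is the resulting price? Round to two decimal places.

Each change multiplies by a factor: 1.14 × 0.415 = 0.4731.
£403.23 × 0.4731 = £190.768113 ≈ £190.77.

£190.77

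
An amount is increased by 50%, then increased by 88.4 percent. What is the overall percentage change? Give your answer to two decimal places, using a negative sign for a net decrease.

A 50% increase multiplies by 1.5.
Then an 88.4% increase: 1.5 × 1.884 = 2.826.
Overall factor 2.826, i.e. 182.60%.

182.60%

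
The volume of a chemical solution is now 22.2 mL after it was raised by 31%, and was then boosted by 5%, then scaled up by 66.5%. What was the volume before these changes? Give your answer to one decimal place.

9.7 mL

The overall multiplier applied was 1.31 × 1.05 × 1.665 = 2.2902075.
So the original volume was 22.2 ÷ 2.2902075 ≈ 9.7 mL.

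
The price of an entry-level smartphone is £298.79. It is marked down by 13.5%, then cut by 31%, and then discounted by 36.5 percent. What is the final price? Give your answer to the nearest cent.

Apply the 13.5% decrease: £298.79 × 0.865 = £258.45335.
31% decrease: £258.45335 × 0.69 = £178.3328115.
After the 36.5% decrease: £178.3328115 × 0.635 = £113.2413353025 ≈ £113.24.

£113.24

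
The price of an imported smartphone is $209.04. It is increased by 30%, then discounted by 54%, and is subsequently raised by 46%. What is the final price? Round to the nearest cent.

$182.51

After the 30% increase: $209.04 × 1.3 = $271.752.
Apply the 54% decrease: $271.752 × 0.46 = $125.00592.
46% increase: $125.00592 × 1.46 = $182.5086432 ≈ $182.51.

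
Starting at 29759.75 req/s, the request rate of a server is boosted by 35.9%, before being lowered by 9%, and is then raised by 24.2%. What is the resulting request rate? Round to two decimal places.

45710.05 req/s

Each change multiplies by a factor: 1.359 × 0.91 × 1.242 = 1.53596898.
29759.75 × 1.53596898 = 45710.052852555 ≈ 45710.05.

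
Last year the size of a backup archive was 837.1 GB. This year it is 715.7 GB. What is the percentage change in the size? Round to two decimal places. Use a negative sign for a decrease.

-14.50%

Change: 715.7 − 837.1 = -121.4.
Relative to the original: -121.4 ÷ 837.1 ≈ -14.50%.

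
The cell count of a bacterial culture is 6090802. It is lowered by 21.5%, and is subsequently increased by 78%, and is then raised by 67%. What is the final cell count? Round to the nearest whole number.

14212832

Each change multiplies by a factor: 0.785 × 1.78 × 1.67 = 2.333491.
6090802 × 2.333491 = 14212831.649782 ≈ 14212832.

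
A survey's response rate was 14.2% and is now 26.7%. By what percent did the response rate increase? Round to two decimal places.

The change is 26.7 − 14.2 = 12.5 percentage points.
Relative to the original 14.2%, that is 12.5 ÷ 14.2 ≈ 88.03%.
So the response rate rose by 88.03%.

88.03%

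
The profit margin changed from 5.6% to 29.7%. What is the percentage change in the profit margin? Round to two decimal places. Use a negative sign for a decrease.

430.36%

The change is 29.7 − 5.6 = 24.1 percentage points.
Relative to the original 5.6%, that is 24.1 ÷ 5.6 ≈ 430.36%.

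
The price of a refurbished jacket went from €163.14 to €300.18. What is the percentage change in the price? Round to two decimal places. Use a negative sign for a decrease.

Change: €300.18 − €163.14 = €137.04.
Relative to the original: €137.04 ÷ €163.14 ≈ 84.00%.

84.00%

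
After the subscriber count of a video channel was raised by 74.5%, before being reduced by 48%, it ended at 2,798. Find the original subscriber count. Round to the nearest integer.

3,084

Undoing the 48% decrease: 2,798 ÷ 0.52 ≈ 5380.769231.
Undoing the 74.5% increase: 5380.769231 ÷ 1.745 ≈ 3,084.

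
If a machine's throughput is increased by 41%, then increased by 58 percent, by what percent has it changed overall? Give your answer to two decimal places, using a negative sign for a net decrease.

122.78%

The combined multiplier is 1.41 × 1.58 = 2.2278.
That corresponds to an increase of 122.78%.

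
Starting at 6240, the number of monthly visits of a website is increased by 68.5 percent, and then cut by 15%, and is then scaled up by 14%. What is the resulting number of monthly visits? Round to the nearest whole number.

10188

Each change multiplies by a factor: 1.685 × 0.85 × 1.14 = 1.632765.
6240 × 1.632765 = 10188.4536 ≈ 10188.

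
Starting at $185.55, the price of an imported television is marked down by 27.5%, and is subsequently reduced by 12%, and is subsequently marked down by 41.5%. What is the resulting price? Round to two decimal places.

27.5% decrease: $185.55 × 0.725 = $134.52375.
Apply the 12% decrease: $134.52375 × 0.88 = $118.3809.
After the 41.5% decrease: $118.3809 × 0.585 = $69.2528265 ≈ $69.25.

$69.25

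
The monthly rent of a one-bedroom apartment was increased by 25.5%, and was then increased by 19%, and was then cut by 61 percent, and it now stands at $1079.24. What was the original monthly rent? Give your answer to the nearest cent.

$1852.95

The overall multiplier applied was 1.255 × 1.19 × 0.39 = 0.5824455.
So the original monthly rent was $1079.24 ÷ 0.5824455 ≈ $1852.95.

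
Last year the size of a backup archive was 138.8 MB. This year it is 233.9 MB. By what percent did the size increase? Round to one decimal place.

68.5%

Change: 233.9 − 138.8 = 95.1.
Relative to the original: 95.1 ÷ 138.8 ≈ 68.5%.
So the size increased by 68.5%.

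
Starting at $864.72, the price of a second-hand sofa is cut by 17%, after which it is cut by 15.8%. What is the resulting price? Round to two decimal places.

After the 17% decrease: $864.72 × 0.83 = $717.7176.
15.8% decrease: $717.7176 × 0.842 = $604.3182192 ≈ $604.32.

$604.32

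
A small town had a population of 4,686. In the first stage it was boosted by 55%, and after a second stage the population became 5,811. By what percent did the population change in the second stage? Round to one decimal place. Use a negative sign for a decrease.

After the first stage: 4,686 × 1.55 = 7263.3.
Second-stage multiplier: 5,811 ÷ 7263.3 ≈ 0.80005.
That is a change of -20.0%.

-20.0%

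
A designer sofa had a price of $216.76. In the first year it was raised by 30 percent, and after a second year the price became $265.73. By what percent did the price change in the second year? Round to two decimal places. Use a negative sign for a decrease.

-5.70%

After the first year: $216.76 × 1.3 = $281.788.
Second-year multiplier: $265.73 ÷ $281.788 ≈ 0.943014.
That is a change of -5.70%.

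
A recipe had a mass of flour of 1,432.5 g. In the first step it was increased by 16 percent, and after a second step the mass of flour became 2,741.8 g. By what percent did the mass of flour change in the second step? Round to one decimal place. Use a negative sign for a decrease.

After the first step: 1,432.5 × 1.16 = 1661.7.
Second-step multiplier: 2,741.8 ÷ 1661.7 ≈ 1.65.
That is a change of 65.0%.

65.0%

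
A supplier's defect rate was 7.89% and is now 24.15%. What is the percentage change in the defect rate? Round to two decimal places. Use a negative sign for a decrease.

206.08%

The change is 24.15 − 7.89 = 16.26 percentage points.
Relative to the original 7.89%, that is 16.26 ÷ 7.89 ≈ 206.08%.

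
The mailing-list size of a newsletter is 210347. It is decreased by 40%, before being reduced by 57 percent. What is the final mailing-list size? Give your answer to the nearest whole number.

After the 40% decrease: 210347 × 0.6 = 126208.2.
57% decrease: 126208.2 × 0.43 = 54269.526 ≈ 54270.

54270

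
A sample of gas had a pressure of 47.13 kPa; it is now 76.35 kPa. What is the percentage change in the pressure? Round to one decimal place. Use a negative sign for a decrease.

Change: 76.35 − 47.13 = 29.22.
Relative to the original: 29.22 ÷ 47.13 ≈ 62.0%.

62.0%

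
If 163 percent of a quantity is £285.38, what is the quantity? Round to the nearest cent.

£285.38 ÷ 1.63 ≈ £175.08.

£175.08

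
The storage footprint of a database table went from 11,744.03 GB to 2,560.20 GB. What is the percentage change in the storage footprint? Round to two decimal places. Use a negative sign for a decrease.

Change: 2,560.20 − 11,744.03 = -9,183.83.
Relative to the original: -9,183.83 ÷ 11,744.03 ≈ -78.20%.

-78.20%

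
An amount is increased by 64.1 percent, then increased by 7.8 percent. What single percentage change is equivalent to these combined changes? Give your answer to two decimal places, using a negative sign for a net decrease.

The combined multiplier is 1.641 × 1.078 = 1.768998.
That corresponds to an increase of 76.90%.

76.90%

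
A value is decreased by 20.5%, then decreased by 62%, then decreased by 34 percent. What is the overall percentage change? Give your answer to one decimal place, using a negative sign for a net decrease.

A 20.5% decrease multiplies by 0.795.
Then a 62% decrease: 0.795 × 0.38 = 0.3021.
Then a 34% decrease: 0.3021 × 0.66 = 0.199386.
Overall factor 0.199386, i.e. -80.1%.

-80.1%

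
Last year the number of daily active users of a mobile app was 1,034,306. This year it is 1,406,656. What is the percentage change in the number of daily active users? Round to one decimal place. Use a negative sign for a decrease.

36.0%

Change: 1,406,656 − 1,034,306 = 372,350.
Relative to the original: 372,350 ÷ 1,034,306 ≈ 36.0%.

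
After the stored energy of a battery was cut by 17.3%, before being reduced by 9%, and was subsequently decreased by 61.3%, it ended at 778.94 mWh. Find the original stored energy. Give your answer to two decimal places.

Undoing the 61.3% decrease: 778.94 ÷ 0.387 ≈ 2012.764858.
Undoing the 9% decrease: 2012.764858 ÷ 0.91 ≈ 2211.829514.
Undoing the 17.3% decrease: 2211.829514 ÷ 0.827 ≈ 2,674.52 mWh.

2,674.52 mWh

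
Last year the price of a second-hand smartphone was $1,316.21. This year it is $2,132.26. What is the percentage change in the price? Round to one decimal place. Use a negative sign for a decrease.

62.0%

Change: $2,132.26 − $1,316.21 = $816.05.
Relative to the original: $816.05 ÷ $1,316.21 ≈ 62.0%.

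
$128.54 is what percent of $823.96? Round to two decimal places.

15.60%

$128.54 ÷ $823.96 ≈ 15.60%.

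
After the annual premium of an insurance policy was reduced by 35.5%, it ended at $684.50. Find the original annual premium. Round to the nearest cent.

The overall multiplier applied was 0.645.
So the original annual premium was $684.50 ÷ 0.645 ≈ $1,061.24.

$1,061.24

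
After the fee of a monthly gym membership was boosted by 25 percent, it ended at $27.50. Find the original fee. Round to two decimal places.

$22.00

The overall multiplier applied was 1.25.
So the original fee was $27.50 ÷ 1.25 = $22.00.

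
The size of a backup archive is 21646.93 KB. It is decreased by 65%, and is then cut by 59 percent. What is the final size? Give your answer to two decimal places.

Each change multiplies by a factor: 0.35 × 0.41 = 0.1435.
21646.93 × 0.1435 = 3106.334455 ≈ 3106.33.

3106.33 KB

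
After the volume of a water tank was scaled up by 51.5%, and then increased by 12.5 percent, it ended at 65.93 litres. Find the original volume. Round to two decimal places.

38.68 litres

Undoing the 12.5% increase: 65.93 ÷ 1.125 ≈ 58.604444.
Undoing the 51.5% increase: 58.604444 ÷ 1.515 ≈ 38.68 litres.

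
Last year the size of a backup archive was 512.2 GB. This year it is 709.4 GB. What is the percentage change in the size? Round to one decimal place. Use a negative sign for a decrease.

38.5%

Change: 709.4 − 512.2 = 197.2.
Relative to the original: 197.2 ÷ 512.2 ≈ 38.5%.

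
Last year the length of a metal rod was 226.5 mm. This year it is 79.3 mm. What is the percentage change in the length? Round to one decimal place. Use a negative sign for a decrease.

-65.0%

Change: 79.3 − 226.5 = -147.2.
Relative to the original: -147.2 ÷ 226.5 ≈ -65.0%.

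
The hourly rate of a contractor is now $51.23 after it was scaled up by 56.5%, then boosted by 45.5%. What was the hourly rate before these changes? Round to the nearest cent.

The overall multiplier applied was 1.565 × 1.455 = 2.277075.
So the original hourly rate was $51.23 ÷ 2.277075 ≈ $22.50.

$22.50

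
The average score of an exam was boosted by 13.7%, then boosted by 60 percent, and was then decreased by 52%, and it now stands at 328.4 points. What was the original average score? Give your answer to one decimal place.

376.1 points

The overall multiplier applied was 1.137 × 1.6 × 0.48 = 0.873216.
So the original average score was 328.4 ÷ 0.873216 ≈ 376.1 points.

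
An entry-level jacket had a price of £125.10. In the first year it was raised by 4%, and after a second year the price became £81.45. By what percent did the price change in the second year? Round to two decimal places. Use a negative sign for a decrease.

-37.40%

After the first year: £125.10 × 1.04 = £130.104.
Second-year multiplier: £81.45 ÷ £130.104 ≈ 0.626038.
That is a change of -37.40%.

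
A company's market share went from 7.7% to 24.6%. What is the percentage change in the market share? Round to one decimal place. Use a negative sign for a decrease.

219.5%

The change is 24.6 − 7.7 = 16.9 percentage points.
Relative to the original 7.7%, that is 16.9 ÷ 7.7 ≈ 219.5%.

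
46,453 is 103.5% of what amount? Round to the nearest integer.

44,882

46,453 ÷ 1.035 ≈ 44,882.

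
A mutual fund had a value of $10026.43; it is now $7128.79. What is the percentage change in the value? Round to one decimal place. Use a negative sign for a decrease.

Change: $7128.79 − $10026.43 = -$2897.64.
Relative to the original: -$2897.64 ÷ $10026.43 ≈ -28.9%.

-28.9%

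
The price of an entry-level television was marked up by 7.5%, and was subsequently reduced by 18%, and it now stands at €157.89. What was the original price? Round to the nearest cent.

€179.12

The overall multiplier applied was 1.075 × 0.82 = 0.8815.
So the original price was €157.89 ÷ 0.8815 ≈ €179.12.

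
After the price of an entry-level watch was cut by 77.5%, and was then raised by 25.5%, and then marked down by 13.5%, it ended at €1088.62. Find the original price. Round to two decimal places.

€4456.91

Undoing the 13.5% decrease: €1088.62 ÷ 0.865 ≈ €1258.520231.
Undoing the 25.5% increase: €1258.520231 ÷ 1.255 ≈ €1002.804965.
Undoing the 77.5% decrease: €1002.804965 ÷ 0.225 ≈ €4456.91.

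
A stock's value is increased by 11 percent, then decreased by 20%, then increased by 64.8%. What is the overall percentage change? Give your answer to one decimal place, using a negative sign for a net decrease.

46.3%

The combined multiplier is 1.11 × 0.8 × 1.648 = 1.463424.
That corresponds to an increase of 46.3%.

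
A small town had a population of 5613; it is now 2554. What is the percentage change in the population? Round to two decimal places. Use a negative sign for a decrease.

Change: 2554 − 5613 = -3059.
Relative to the original: -3059 ÷ 5613 ≈ -54.50%.

-54.50%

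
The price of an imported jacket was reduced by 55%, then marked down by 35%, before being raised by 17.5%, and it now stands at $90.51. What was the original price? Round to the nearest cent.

$263.35

The overall multiplier applied was 0.45 × 0.65 × 1.175 = 0.3436875.
So the original price was $90.51 ÷ 0.3436875 ≈ $263.35.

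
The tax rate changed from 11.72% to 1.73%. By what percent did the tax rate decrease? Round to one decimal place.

85.2%

The change is 1.73 − 11.72 = -9.99 percentage points.
Relative to the original 11.72%, that is -9.99 ÷ 11.72 ≈ -85.2%.
So the tax rate fell by 85.2%.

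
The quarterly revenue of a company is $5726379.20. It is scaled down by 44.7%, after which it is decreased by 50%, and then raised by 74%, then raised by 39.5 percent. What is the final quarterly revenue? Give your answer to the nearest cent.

Apply the 44.7% decrease: $5726379.20 × 0.553 = $3166687.6976.
Apply the 50% decrease: $3166687.6976 × 0.5 = $1583343.8488.
Apply the 74% increase: $1583343.8488 × 1.74 = $2755018.296912.
Apply the 39.5% increase: $2755018.296912 × 1.395 = $3843250.52419224 ≈ $3843250.52.

$3843250.52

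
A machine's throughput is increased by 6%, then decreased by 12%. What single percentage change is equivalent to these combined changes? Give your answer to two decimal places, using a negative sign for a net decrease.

-6.72%

A 6% increase multiplies by 1.06.
Then a 12% decrease: 1.06 × 0.88 = 0.9328.
Overall factor 0.9328, i.e. -6.72%.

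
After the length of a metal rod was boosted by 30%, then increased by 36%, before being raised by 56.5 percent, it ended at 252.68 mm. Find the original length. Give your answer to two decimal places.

91.32 mm

The overall multiplier applied was 1.3 × 1.36 × 1.565 = 2.76692.
So the original length was 252.68 ÷ 2.76692 ≈ 91.32 mm.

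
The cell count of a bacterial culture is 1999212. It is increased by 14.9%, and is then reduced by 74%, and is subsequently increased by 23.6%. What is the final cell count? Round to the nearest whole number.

738194

Each change multiplies by a factor: 1.149 × 0.26 × 1.236 = 0.36924264.
1999212 × 0.36924264 = 738194.31679968 ≈ 738194.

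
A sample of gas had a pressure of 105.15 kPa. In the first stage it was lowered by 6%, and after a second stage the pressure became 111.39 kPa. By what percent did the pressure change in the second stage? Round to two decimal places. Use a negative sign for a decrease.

After the first stage: 105.15 × 0.94 = 98.841.
Second-stage multiplier: 111.39 ÷ 98.841 ≈ 1.126961.
That is a change of 12.70%.

12.70%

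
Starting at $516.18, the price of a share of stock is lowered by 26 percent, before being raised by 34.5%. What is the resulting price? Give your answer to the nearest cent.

$513.75

Apply the 26% decrease: $516.18 × 0.74 = $381.9732.
34.5% increase: $381.9732 × 1.345 = $513.753954 ≈ $513.75.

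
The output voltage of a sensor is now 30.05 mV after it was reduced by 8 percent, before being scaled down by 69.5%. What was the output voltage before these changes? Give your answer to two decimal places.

107.09 mV

The overall multiplier applied was 0.92 × 0.305 = 0.2806.
So the original output voltage was 30.05 ÷ 0.2806 ≈ 107.09 mV.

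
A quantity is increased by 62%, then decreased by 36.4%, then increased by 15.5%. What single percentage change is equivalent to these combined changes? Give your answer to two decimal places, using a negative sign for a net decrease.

The combined multiplier is 1.62 × 0.636 × 1.155 = 1.1900196.
That corresponds to an increase of 19.00%.

19.00%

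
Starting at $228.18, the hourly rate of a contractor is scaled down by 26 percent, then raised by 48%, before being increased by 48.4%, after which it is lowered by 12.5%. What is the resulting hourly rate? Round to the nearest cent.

Each change multiplies by a factor: 0.74 × 1.48 × 1.484 × 0.875 = 1.4221172.
$228.18 × 1.4221172 = $324.498702696 ≈ $324.50.

$324.50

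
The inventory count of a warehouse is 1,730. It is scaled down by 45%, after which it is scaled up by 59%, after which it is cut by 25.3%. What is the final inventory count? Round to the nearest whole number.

Apply the 45% decrease: 1,730 × 0.55 = 951.5.
After the 59% increase: 951.5 × 1.59 = 1512.885.
25.3% decrease: 1512.885 × 0.747 = 1130.125095 ≈ 1,130.

1,130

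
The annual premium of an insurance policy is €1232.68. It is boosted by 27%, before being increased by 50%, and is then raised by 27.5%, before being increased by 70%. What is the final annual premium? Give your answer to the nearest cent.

€5089.84

Each change multiplies by a factor: 1.27 × 1.5 × 1.275 × 1.7 = 4.1290875.
€1232.68 × 4.1290875 = €5089.8435795 ≈ €5089.84.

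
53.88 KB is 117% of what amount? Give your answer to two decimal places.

53.88 KB ÷ 1.17 ≈ 46.05 KB.

46.05 KB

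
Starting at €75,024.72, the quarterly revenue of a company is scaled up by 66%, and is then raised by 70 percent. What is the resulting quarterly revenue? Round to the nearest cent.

€211,719.76

Each change multiplies by a factor: 1.66 × 1.7 = 2.822.
€75,024.72 × 2.822 = €211719.75984 ≈ €211,719.76.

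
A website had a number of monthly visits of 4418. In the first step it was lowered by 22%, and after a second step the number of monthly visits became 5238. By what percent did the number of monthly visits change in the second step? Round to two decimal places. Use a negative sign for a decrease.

52.00%

After the first step: 4418 × 0.78 = 3446.04.
Second-step multiplier: 5238 ÷ 3446.04 ≈ 1.520006.
That is a change of 52.00%.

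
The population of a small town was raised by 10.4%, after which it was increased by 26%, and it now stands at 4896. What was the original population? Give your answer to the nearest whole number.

The overall multiplier applied was 1.104 × 1.26 = 1.39104.
So the original population was 4896 ÷ 1.39104 ≈ 3520.

3520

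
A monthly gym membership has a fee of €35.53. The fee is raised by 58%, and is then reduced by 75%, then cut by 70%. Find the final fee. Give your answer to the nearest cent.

€4.21

After the 58% increase: €35.53 × 1.58 = €56.1374.
Apply the 75% decrease: €56.1374 × 0.25 = €14.03435.
After the 70% decrease: €14.03435 × 0.3 = €4.210305 ≈ €4.21.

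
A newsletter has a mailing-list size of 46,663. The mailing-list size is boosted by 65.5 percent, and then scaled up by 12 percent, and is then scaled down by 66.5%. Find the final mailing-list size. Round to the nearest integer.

28,976

Apply the 65.5% increase: 46,663 × 1.655 = 77227.265.
12% increase: 77227.265 × 1.12 = 86494.5368.
Apply the 66.5% decrease: 86494.5368 × 0.335 = 28975.669828 ≈ 28,976.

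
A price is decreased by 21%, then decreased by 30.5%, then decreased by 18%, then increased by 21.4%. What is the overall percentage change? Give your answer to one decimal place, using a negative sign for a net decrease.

-45.3%

The combined multiplier is 0.79 × 0.695 × 0.82 × 1.214 = 0.546568294.
That corresponds to a decrease of 45.3%.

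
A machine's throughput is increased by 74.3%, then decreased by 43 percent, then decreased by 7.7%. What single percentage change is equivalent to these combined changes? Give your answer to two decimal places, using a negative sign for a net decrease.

-8.30%

The combined multiplier is 1.743 × 0.57 × 0.923 = 0.91700973.
That corresponds to a decrease of 8.30%.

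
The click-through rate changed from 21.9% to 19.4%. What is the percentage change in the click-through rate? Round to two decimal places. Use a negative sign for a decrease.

-11.42%

The change is 19.4 − 21.9 = -2.5 percentage points.
Relative to the original 21.9%, that is -2.5 ÷ 21.9 ≈ -11.42%.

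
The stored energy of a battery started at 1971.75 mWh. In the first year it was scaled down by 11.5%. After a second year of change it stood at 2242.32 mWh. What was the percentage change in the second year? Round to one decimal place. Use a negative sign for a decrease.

28.5%

After the first year: 1971.75 × 0.885 = 1744.99875.
Second-year multiplier: 2242.32 ÷ 1744.99875 ≈ 1.285.
That is a change of 28.5%.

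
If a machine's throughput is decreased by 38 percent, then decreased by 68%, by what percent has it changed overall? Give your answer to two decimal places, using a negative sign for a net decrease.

-80.16%

The combined multiplier is 0.62 × 0.32 = 0.1984.
That corresponds to a decrease of 80.16%.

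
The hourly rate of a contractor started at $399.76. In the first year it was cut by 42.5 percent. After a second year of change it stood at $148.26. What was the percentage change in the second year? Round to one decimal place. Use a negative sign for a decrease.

-35.5%

After the first year: $399.76 × 0.575 = $229.862.
Second-year multiplier: $148.26 ÷ $229.862 ≈ 0.645.
That is a change of -35.5%.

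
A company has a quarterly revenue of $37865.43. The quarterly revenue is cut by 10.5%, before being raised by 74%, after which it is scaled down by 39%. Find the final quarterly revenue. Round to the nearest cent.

$35970.38

Each change multiplies by a factor: 0.895 × 1.74 × 0.61 = 0.949953.
$37865.43 × 0.949953 = $35970.37882479 ≈ $35970.38.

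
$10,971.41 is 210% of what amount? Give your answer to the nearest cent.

$10,971.41 ÷ 2.1 ≈ $5,224.48.

$5,224.48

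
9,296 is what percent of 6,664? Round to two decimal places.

9,296 ÷ 6,664 ≈ 139.50%.

139.50%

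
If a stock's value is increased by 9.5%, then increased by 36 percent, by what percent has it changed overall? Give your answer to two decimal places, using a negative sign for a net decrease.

48.92%

The combined multiplier is 1.095 × 1.36 = 1.4892.
That corresponds to an increase of 48.92%.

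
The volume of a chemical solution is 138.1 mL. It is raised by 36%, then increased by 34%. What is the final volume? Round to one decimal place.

After the 36% increase: 138.1 × 1.36 = 187.816.
After the 34% increase: 187.816 × 1.34 = 251.67344 ≈ 251.7.

251.7 mL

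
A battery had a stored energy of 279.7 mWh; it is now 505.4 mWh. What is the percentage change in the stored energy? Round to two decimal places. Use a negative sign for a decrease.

Change: 505.4 − 279.7 = 225.7.
Relative to the original: 225.7 ÷ 279.7 ≈ 80.69%.

80.69%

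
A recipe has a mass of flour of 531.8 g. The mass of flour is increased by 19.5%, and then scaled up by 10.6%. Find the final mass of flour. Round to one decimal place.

702.9 g

19.5% increase: 531.8 × 1.195 = 635.501.
10.6% increase: 635.501 × 1.106 = 702.864106 ≈ 702.9.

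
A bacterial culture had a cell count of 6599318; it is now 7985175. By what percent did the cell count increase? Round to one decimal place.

Change: 7985175 − 6599318 = 1385857.
Relative to the original: 1385857 ÷ 6599318 ≈ 21.0%.
So the cell count increased by 21.0%.

21.0%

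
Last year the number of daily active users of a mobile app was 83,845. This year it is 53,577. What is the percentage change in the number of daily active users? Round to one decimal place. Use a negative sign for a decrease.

-36.1%

Change: 53,577 − 83,845 = -30,268.
Relative to the original: -30,268 ÷ 83,845 ≈ -36.1%.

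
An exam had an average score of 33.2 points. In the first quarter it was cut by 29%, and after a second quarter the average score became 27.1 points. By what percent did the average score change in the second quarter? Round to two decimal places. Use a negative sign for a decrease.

14.97%

After the first quarter: 33.2 × 0.71 = 23.572.
Second-quarter multiplier: 27.1 ÷ 23.572 ≈ 1.149669.
That is a change of 14.97%.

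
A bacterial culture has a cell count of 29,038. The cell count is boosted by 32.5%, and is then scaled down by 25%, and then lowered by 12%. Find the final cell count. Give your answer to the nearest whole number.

Each change multiplies by a factor: 1.325 × 0.75 × 0.88 = 0.8745.
29,038 × 0.8745 = 25393.731 ≈ 25,394.

25,394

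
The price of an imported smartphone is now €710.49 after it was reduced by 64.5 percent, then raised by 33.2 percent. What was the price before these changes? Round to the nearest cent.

€1,502.54

The overall multiplier applied was 0.355 × 1.332 = 0.47286.
So the original price was €710.49 ÷ 0.47286 ≈ €1,502.54.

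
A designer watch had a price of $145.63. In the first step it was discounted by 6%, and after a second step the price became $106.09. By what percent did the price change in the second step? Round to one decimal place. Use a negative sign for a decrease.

After the first step: $145.63 × 0.94 = $136.8922.
Second-step multiplier: $106.09 ÷ $136.8922 ≈ 0.77499.
That is a change of -22.5%.

-22.5%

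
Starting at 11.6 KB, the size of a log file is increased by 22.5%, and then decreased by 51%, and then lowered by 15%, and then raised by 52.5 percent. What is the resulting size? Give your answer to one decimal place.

9.0 KB

After the 22.5% increase: 11.6 × 1.225 = 14.21.
51% decrease: 14.21 × 0.49 = 6.9629.
15% decrease: 6.9629 × 0.85 = 5.918465.
After the 52.5% increase: 5.918465 × 1.525 = 9.025659125 ≈ 9.0.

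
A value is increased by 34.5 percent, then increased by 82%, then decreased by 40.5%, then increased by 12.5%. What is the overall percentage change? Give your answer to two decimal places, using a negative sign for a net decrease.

63.86%

The combined multiplier is 1.345 × 1.82 × 0.595 × 1.125 = 1.6385630625.
That corresponds to an increase of 63.86%.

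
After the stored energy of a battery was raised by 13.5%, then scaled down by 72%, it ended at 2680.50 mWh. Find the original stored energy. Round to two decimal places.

The overall multiplier applied was 1.135 × 0.28 = 0.3178.
So the original stored energy was 2680.50 ÷ 0.3178 ≈ 8434.55 mWh.

8434.55 mWh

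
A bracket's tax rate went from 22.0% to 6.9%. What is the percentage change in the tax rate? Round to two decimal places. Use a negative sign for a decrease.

The change is 6.9 − 22.0 = -15.1 percentage points.
Relative to the original 22.0%, that is -15.1 ÷ 22.0 ≈ -68.64%.

-68.64%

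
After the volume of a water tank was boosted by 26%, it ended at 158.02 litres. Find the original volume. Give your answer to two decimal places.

The overall multiplier applied was 1.26.
So the original volume was 158.02 ÷ 1.26 ≈ 125.41 litres.

125.41 litres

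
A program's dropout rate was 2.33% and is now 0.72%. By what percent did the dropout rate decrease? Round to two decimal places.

The change is 0.72 − 2.33 = -1.61 percentage points.
Relative to the original 2.33%, that is -1.61 ÷ 2.33 ≈ -69.10%.
So the dropout rate fell by 69.10%.

69.10%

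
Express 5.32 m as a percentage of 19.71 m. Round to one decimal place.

5.32 m ÷ 19.71 m ≈ 27.0%.

27.0%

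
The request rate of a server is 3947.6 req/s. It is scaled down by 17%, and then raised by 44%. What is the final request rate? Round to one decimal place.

After the 17% decrease: 3947.6 × 0.83 = 3276.508.
44% increase: 3276.508 × 1.44 = 4718.17152 ≈ 4718.2.

4718.2 req/s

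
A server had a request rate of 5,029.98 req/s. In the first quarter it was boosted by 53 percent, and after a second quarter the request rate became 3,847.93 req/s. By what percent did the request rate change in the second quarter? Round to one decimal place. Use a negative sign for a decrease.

After the first quarter: 5,029.98 × 1.53 = 7695.8694.
Second-quarter multiplier: 3,847.93 ÷ 7695.8694 ≈ 0.5.
That is a change of -50.0%.

-50.0%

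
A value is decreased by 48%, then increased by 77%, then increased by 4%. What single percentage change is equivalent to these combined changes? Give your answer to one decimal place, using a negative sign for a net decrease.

-4.3%

A 48% decrease multiplies by 0.52.
Then a 77% increase: 0.52 × 1.77 = 0.9204.
Then a 4% increase: 0.9204 × 1.04 = 0.957216.
Overall factor 0.957216, i.e. -4.3%.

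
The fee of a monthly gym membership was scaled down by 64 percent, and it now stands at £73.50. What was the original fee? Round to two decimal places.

The overall multiplier applied was 0.36.
So the original fee was £73.50 ÷ 0.36 ≈ £204.17.

£204.17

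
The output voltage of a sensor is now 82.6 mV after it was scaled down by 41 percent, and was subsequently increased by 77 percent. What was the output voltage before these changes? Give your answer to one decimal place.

79.1 mV

The overall multiplier applied was 0.59 × 1.77 = 1.0443.
So the original output voltage was 82.6 ÷ 1.0443 ≈ 79.1 mV.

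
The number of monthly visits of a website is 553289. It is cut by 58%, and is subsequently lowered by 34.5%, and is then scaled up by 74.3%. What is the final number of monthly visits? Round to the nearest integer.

Each change multiplies by a factor: 0.42 × 0.655 × 1.743 = 0.4794993.
553289 × 0.4794993 = 265301.6881977 ≈ 265302.

265302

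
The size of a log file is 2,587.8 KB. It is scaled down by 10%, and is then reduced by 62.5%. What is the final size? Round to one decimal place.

Each change multiplies by a factor: 0.9 × 0.375 = 0.3375.
2,587.8 × 0.3375 = 873.3825 ≈ 873.4.

873.4 KB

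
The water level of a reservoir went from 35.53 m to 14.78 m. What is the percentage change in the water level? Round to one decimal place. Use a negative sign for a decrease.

Change: 14.78 − 35.53 = -20.75.
Relative to the original: -20.75 ÷ 35.53 ≈ -58.4%.

-58.4%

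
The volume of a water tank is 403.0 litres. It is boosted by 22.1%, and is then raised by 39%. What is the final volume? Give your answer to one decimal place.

684.0 litres

Each change multiplies by a factor: 1.221 × 1.39 = 1.69719.
403.0 × 1.69719 = 683.96757 ≈ 684.0.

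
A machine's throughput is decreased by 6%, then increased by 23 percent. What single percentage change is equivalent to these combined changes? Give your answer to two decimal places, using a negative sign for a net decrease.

A 6% decrease multiplies by 0.94.
Then a 23% increase: 0.94 × 1.23 = 1.1562.
Overall factor 1.1562, i.e. 15.62%.

15.62%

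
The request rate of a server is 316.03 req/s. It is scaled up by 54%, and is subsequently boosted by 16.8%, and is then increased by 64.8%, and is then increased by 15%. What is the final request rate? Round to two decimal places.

Each change multiplies by a factor: 1.54 × 1.168 × 1.648 × 1.15 = 3.408934144.
316.03 × 3.408934144 = 1077.32545752832 ≈ 1077.33.

1077.33 req/s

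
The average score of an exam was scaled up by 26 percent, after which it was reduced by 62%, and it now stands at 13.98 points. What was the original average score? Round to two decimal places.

29.20 points

Undoing the 62% decrease: 13.98 ÷ 0.38 ≈ 36.789474.
Undoing the 26% increase: 36.789474 ÷ 1.26 ≈ 29.20 points.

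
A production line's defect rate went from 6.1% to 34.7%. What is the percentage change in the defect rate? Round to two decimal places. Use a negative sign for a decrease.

468.85%

The change is 34.7 − 6.1 = 28.6 percentage points.
Relative to the original 6.1%, that is 28.6 ÷ 6.1 ≈ 468.85%.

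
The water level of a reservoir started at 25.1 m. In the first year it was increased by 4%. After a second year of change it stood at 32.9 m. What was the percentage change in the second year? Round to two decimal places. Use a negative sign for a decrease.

After the first year: 25.1 × 1.04 = 26.104.
Second-year multiplier: 32.9 ÷ 26.104 ≈ 1.260343.
That is a change of 26.03%.

26.03%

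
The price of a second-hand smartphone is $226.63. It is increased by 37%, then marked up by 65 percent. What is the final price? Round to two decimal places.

37% increase: $226.63 × 1.37 = $310.4831.
After the 65% increase: $310.4831 × 1.65 = $512.297115 ≈ $512.30.

$512.30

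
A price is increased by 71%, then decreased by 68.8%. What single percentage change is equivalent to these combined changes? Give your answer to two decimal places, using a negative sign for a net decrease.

A 71% increase multiplies by 1.71.
Then a 68.8% decrease: 1.71 × 0.312 = 0.53352.
Overall factor 0.53352, i.e. -46.65%.

-46.65%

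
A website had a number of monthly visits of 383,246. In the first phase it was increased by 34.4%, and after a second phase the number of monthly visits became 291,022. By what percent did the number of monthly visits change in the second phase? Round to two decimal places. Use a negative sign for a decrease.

After the first phase: 383,246 × 1.344 = 515082.624.
Second-phase multiplier: 291,022 ÷ 515082.624 ≈ 0.565001.
That is a change of -43.50%.

-43.50%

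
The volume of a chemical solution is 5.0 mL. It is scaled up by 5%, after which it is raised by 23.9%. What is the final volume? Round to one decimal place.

6.5 mL

5% increase: 5.0 × 1.05 = 5.25.
After the 23.9% increase: 5.25 × 1.239 = 6.50475 ≈ 6.5.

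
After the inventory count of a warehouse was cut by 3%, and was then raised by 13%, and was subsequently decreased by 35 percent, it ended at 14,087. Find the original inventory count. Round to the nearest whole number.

19,772

The overall multiplier applied was 0.97 × 1.13 × 0.65 = 0.712465.
So the original inventory count was 14,087 ÷ 0.712465 ≈ 19,772.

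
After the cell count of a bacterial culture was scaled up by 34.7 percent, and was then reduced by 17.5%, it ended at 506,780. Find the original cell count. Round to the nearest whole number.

456,035

The overall multiplier applied was 1.347 × 0.825 = 1.111275.
So the original cell count was 506,780 ÷ 1.111275 ≈ 456,035.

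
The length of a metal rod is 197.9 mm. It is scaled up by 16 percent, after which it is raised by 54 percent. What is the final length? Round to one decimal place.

353.5 mm

After the 16% increase: 197.9 × 1.16 = 229.564.
After the 54% increase: 229.564 × 1.54 = 353.52856 ≈ 353.5.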